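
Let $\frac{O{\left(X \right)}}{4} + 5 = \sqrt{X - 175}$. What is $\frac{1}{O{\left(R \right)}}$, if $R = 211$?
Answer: $\frac{1}{4} \approx 0.25$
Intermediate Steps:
$O{\left(X \right)} = -20 + 4 \sqrt{-175 + X}$ ($O{\left(X \right)} = -20 + 4 \sqrt{X - 175} = -20 + 4 \sqrt{-175 + X}$)
$\frac{1}{O{\left(R \right)}} = \frac{1}{-20 + 4 \sqrt{-175 + 211}} = \frac{1}{-20 + 4 \sqrt{36}} = \frac{1}{-20 + 4 \cdot 6} = \frac{1}{-20 + 24} = \frac{1}{4}$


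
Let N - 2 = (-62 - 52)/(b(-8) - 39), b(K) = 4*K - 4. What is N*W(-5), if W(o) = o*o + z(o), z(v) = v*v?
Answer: 176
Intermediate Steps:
z(v) = v²
b(K) = -4 + 4*K
W(o) = 2*o² (W(o) = o*o + o² = o² + o² = 2*o²)
N = 88/25 (N = 2 + (-62 - 52)/((-4 + 4*(-8)) - 39) = 2 - 114/((-4 - 32) - 39) = 2 - 114/(-36 - 39) = 2 - 114/(-75) = 2 - 114*(-1/75) = 2 + 38/25 = 88/25 ≈ 3.5200)
N*W(-5) = 88*(2*(-5)²)/25 = 88*(2*25)/25 = (88/25)*50 = 176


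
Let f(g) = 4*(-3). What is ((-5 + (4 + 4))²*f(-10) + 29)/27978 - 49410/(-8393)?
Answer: 1381729933/234819354 ≈ 5.8842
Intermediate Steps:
f(g) = -12
((-5 + (4 + 4))²*f(-10) + 29)/27978 - 49410/(-8393) = ((-5 + (4 + 4))²*(-12) + 29)/27978 - 49410/(-8393) = ((-5 + 8)²*(-12) + 29)*(1/27978) - 49410*(-1/8393) = (3²*(-12) + 29)*(1/27978) + 49410/8393 = (9*(-12) + 29)*(1/27978) + 49410/8393 = (-108 + 29)*(1/27978) + 49410/8393 = -79*1/27978 + 49410/8393 = -79/27978 + 49410/8393 = 1381729933/234819354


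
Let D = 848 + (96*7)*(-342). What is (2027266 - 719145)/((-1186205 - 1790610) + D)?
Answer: -1308121/3205791 ≈ -0.40805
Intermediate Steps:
D = -228976 (D = 848 + 672*(-342) = 848 - 229824 = -228976)
(2027266 - 719145)/((-1186205 - 1790610) + D) = (2027266 - 719145)/((-1186205 - 1790610) - 228976) = 1308121/(-2976815 - 228976) = 1308121/(-3205791) = 1308121*(-1/3205791) = -1308121/3205791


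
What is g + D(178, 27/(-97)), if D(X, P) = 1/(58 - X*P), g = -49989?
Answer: -521485151/10432 ≈ -49989.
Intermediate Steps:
D(X, P) = 1/(58 - P*X)
g + D(178, 27/(-97)) = -49989 - 1/(-58 + (27/(-97))*178) = -49989 - 1/(-58 + (27*(-1/97))*178) = -49989 - 1/(-58 - 27/97*178) = -49989 - 1/(-58 - 4806/97) = -49989 - 1/(-10432/97) = -49989 - 1*(-97/10432) = -49989 + 97/10432 = -521485151/10432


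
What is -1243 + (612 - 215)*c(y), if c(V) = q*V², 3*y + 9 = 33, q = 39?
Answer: 989669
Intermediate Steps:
y = 8 (y = -3 + (⅓)*33 = -3 + 11 = 8)
c(V) = 39*V²
-1243 + (612 - 215)*c(y) = -1243 + (612 - 215)*(39*8²) = -1243 + 397*(39*64) = -1243 + 397*2496 = -1243 + 990912 = 989669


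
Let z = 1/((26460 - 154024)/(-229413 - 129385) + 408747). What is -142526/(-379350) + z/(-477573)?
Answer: 166374813441105770156/442826470115936948475 ≈ 0.37571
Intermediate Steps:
z = 179399/73328866835 (z = 1/(-127564/(-358798) + 408747) = 1/(-127564*(-1/358798) + 408747) = 1/(63782/179399 + 408747) = 1/(73328866835/179399) = 179399/73328866835 ≈ 2.4465e-6)
-142526/(-379350) + z/(-477573) = -142526/(-379350) + (179399/73328866835)/(-477573) = -142526*(-1/379350) + (179399/73328866835)*(-1/477573) = 71263/189675 - 179399/35019886920991455 = 166374813441105770156/442826470115936948475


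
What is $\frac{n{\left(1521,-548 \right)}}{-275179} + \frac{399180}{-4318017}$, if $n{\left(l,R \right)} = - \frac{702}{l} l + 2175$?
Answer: $- \frac{2278556711}{23298580393} \approx -0.097798$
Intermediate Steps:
$n{\left(l,R \right)} = 1473$ ($n{\left(l,R \right)} = -702 + 2175 = 1473$)
$\frac{n{\left(1521,-548 \right)}}{-275179} + \frac{399180}{-4318017} = \frac{1473}{-275179} + \frac{399180}{-4318017} = 1473 \left(- \frac{1}{275179}\right) + 399180 \left(- \frac{1}{4318017}\right) = - \frac{1473}{275179} - \frac{133060}{1439339} = - \frac{2278556711}{23298580393}$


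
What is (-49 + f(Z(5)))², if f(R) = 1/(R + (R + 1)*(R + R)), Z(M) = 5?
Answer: 10137856/4225 ≈ 2399.5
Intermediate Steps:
f(R) = 1/(R + 2*R*(1 + R)) (f(R) = 1/(R + (1 + R)*(2*R)) = 1/(R + 2*R*(1 + R)))
(-49 + f(Z(5)))² = (-49 + 1/(5*(3 + 2*5)))² = (-49 + 1/(5*(3 + 10)))² = (-49 + (⅕)/13)² = (-49 + (⅕)*(1/13))² = (-49 + 1/65)² = (-3184/65)² = 10137856/4225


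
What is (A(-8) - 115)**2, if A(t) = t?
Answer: 15129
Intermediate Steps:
(A(-8) - 115)**2 = (-8 - 115)**2 = (-123)**2 = 15129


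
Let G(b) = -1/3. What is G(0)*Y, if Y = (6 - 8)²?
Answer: -4/3 ≈ -1.3333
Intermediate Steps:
G(b) = -⅓ (G(b) = -1*⅓ = -⅓)
Y = 4 (Y = (-2)² = 4)
G(0)*Y = -⅓*4 = -4/3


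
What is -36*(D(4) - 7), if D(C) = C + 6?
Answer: -108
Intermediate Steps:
D(C) = 6 + C
-36*(D(4) - 7) = -36*((6 + 4) - 7) = -36*(10 - 7) = -36*3 = -108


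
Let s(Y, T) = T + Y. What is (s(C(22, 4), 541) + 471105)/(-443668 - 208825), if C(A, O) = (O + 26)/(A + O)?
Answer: -6131413/8482409 ≈ -0.72284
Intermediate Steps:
C(A, O) = (26 + O)/(A + O)
(s(C(22, 4), 541) + 471105)/(-443668 - 208825) = ((541 + (26 + 4)/(22 + 4)) + 471105)/(-443668 - 208825) = ((541 + 30/26) + 471105)/(-652493) = ((541 + (1/26)*30) + 471105)*(-1/652493) = ((541 + 15/13) + 471105)*(-1/652493) = (7048/13 + 471105)*(-1/652493) = (6131413/13)*(-1/652493) = -6131413/8482409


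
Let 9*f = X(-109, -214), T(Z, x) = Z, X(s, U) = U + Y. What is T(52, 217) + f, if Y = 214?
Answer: 52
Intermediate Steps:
X(s, U) = 214 + U (X(s, U) = U + 214 = 214 + U)
f = 0 (f = (214 - 214)/9 = (⅑)*0 = 0)
T(52, 217) + f = 52 + 0 = 52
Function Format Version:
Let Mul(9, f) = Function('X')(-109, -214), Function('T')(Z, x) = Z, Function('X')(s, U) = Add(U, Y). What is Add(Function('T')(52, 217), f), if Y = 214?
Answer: 52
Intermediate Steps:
Function('X')(s, U) = Add(214, U) (Function('X')(s, U) = Add(U, 214) = Add(214, U))
f = 0 (f = Mul(Rational(1, 9), Add(214, -214)) = Mul(Rational(1, 9), 0) = 0)
Add(Function('T')(52, 217), f) = Add(52, 0) = 52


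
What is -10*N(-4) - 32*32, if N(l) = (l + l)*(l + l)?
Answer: -1664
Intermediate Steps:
N(l) = 4*l² (N(l) = (2*l)*(2*l) = 4*l²)
-10*N(-4) - 32*32 = -40*(-4)² - 32*32 = -40*16 - 1024 = -10*64 - 1024 = -640 - 1024 = -1664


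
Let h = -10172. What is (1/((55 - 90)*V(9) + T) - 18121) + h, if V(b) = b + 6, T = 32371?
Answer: -901018877/31846 ≈ -28293.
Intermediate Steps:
V(b) = 6 + b
(1/((55 - 90)*V(9) + T) - 18121) + h = (1/((55 - 90)*(6 + 9) + 32371) - 18121) - 10172 = (1/(-35*15 + 32371) - 18121) - 10172 = (1/(-525 + 32371) - 18121) - 10172 = (1/31846 - 18121) - 10172 = -577081365/31846 - 10172 = -901018877/31846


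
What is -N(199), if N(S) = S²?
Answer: -39601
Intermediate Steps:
-N(199) = -1*199² = -1*39601 = -39601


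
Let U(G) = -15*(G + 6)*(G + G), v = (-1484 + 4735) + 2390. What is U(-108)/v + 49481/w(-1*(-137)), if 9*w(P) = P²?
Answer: -3690678231/105875929 ≈ -34.859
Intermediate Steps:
v = 5641 (v = 3251 + 2390 = 5641)
U(G) = -30*G*(6 + G) (U(G) = -15*(6 + G)*2*G = -30*G*(6 + G))
w(P) = P²/9
U(-108)/v + 49481/w(-1*(-137)) = -30*(-108)*(6 - 108)/5641 + 49481/(((-1*(-137))²/9)) = -30*(-108)*(-102)*(1/5641) + 49481/(((⅑)*137²)) = -330480*1/5641 + 49481/(((⅑)*18769)) = -330480/5641 + 49481/(18769/9) = -330480/5641 + 49481*(9/18769) = -330480/5641 + 445329/18769 = -3690678231/105875929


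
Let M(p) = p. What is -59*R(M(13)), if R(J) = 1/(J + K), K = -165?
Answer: 59/152 ≈ 0.38816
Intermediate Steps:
R(J) = 1/(-165 + J) (R(J) = 1/(J - 165) = 1/(-165 + J))
-59*R(M(13)) = -59/(-165 + 13) = -59/(-152) = -59*(-1/152) = 59/152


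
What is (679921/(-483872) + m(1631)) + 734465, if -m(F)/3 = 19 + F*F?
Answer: -3506173482321/483872 ≈ -7.2461e+6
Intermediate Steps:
m(F) = -57 - 3*F² (m(F) = -3*(19 + F*F) = -3*(19 + F²) = -57 - 3*F²)
(679921/(-483872) + m(1631)) + 734465 = (679921/(-483872) + (-57 - 3*1631²)) + 734465 = (679921*(-1/483872) + (-57 - 3*2660161)) + 734465 = (-679921/483872 + (-57 - 7980483)) + 734465 = (-679921/483872 - 7980540) + 734465 = -3861560530801/483872 + 734465 = -3506173482321/483872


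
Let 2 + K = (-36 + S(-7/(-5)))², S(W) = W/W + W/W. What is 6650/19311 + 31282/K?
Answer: 305880401/11142447 ≈ 27.452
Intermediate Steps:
S(W) = 2 (S(W) = 1 + 1 = 2)
K = 1154 (K = -2 + (-36 + 2)² = -2 + (-34)² = -2 + 1156 = 1154)
6650/19311 + 31282/K = 6650/19311 + 31282/1154 = 6650*(1/19311) + 31282*(1/1154) = 6650/19311 + 15641/577 = 305880401/11142447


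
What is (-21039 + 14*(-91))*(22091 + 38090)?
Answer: -1342818653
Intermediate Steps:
(-21039 + 14*(-91))*(22091 + 38090) = (-21039 - 1274)*60181 = -22313*60181 = -1342818653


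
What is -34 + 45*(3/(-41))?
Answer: -1529/41 ≈ -37.293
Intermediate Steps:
-34 + 45*(3/(-41)) = -34 + 45*(3*(-1/41)) = -34 + 45*(-3/41) = -34 - 135/41 = -1529/41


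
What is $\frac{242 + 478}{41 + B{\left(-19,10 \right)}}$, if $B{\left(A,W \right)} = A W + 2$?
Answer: $- \frac{240}{49} \approx -4.898$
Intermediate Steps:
$B{\left(A,W \right)} = 2 + A W$
$\frac{242 + 478}{41 + B{\left(-19,10 \right)}} = \frac{242 + 478}{41 + \left(2 - 190\right)} = \frac{720}{41 + \left(2 - 190\right)} = \frac{720}{41 - 188} = \frac{720}{-147} = 720 \left(- \frac{1}{147}\right) = - \frac{240}{49}$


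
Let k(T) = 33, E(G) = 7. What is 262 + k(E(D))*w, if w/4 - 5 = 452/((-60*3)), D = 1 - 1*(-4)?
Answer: 8858/15 ≈ 590.53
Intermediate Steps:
D = 5 (D = 1 + 4 = 5)
w = 448/45 (w = 20 + 4*(452/((-60*3))) = 20 + 4*(452/(-180)) = 20 + 4*(452*(-1/180)) = 20 + 4*(-113/45) = 20 - 452/45 = 448/45 ≈ 9.9556)
262 + k(E(D))*w = 262 + 33*(448/45) = 262 + 4928/15 = 8858/15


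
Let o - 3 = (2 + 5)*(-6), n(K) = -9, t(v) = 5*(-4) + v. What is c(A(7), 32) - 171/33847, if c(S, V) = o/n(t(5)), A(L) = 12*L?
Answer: 439498/101541 ≈ 4.3283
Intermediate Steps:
t(v) = -20 + v
o = -39 (o = 3 + (2 + 5)*(-6) = 3 + 7*(-6) = 3 - 42 = -39)
c(S, V) = 13/3 (c(S, V) = -39/(-9) = -39*(-1/9) = 13/3)
c(A(7), 32) - 171/33847 = 13/3 - 171/33847 = 439498/101541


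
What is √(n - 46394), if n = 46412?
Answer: 3*√2 ≈ 4.2426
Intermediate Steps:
√(n - 46394) = √(46412 - 46394) = √18 = 3*√2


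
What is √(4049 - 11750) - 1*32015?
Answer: -32015 + I*√7701 ≈ -32015.0 + 87.755*I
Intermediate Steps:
√(4049 - 11750) - 1*32015 = √(-7701) - 32015 = I*√7701 - 32015 = -32015 + I*√7701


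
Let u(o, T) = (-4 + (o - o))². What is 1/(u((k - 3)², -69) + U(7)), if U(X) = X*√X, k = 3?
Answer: -16/87 + 7*√7/87 ≈ 0.028968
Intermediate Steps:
U(X) = X^(3/2)
u(o, T) = 16 (u(o, T) = (-4 + 0)² = (-4)² = 16)
1/(u((k - 3)², -69) + U(7)) = 1/(16 + 7^(3/2)) = 1/(16 + 7*√7)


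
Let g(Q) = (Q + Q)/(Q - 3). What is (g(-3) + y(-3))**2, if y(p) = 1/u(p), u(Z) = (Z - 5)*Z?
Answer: 625/576 ≈ 1.0851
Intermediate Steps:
u(Z) = Z*(-5 + Z) (u(Z) = (-5 + Z)*Z = Z*(-5 + Z))
g(Q) = 2*Q/(-3 + Q) (g(Q) = (2*Q)/(-3 + Q) = 2*Q/(-3 + Q))
y(p) = 1/(p*(-5 + p))
(g(-3) + y(-3))**2 = (2*(-3)/(-3 - 3) + 1/((-3)*(-5 - 3)))**2 = (2*(-3)/(-6) - 1/3/(-8))**2 = (2*(-3)*(-1/6) - 1/3*(-1/8))**2 = (1 + 1/24)**2 = (25/24)**2 = 625/576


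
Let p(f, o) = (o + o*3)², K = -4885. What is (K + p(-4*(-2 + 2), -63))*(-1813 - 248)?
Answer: -120813759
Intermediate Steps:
p(f, o) = 16*o² (p(f, o) = (o + 3*o)² = (4*o)² = 16*o²)
(K + p(-4*(-2 + 2), -63))*(-1813 - 248) = (-4885 + 16*(-63)²)*(-1813 - 248) = (-4885 + 16*3969)*(-2061) = (-4885 + 63504)*(-2061) = 58619*(-2061) = -120813759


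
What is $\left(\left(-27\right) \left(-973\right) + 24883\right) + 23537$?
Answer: $74691$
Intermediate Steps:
$\left(\left(-27\right) \left(-973\right) + 24883\right) + 23537 = \left(26271 + 24883\right) + 23537 = 51154 + 23537 = 74691$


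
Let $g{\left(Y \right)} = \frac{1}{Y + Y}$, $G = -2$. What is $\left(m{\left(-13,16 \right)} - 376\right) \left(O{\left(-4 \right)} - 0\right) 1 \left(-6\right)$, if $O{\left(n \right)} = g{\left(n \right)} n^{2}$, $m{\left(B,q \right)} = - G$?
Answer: $-4488$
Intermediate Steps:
$m{\left(B,q \right)} = 2$ ($m{\left(B,q \right)} = \left(-1\right) \left(-2\right) = 2$)
$g{\left(Y \right)} = \frac{1}{2 Y}$
$O{\left(n \right)} = \frac{n}{2}$ ($O{\left(n \right)} = \frac{1}{2 n} n^{2} = \frac{n}{2}$)
$\left(m{\left(-13,16 \right)} - 376\right) \left(O{\left(-4 \right)} - 0\right) 1 \left(-6\right) = \left(2 - 376\right) \left(\frac{1}{2} \left(-4\right) - 0\right) 1 \left(-6\right) = - 374 \left(-2 + 0\right) 1 \left(-6\right) = - 374 \left(-2\right) 1 \left(-6\right) = - 374 \left(\left(-2\right) \left(-6\right)\right) = \left(-374\right) 12 = -4488$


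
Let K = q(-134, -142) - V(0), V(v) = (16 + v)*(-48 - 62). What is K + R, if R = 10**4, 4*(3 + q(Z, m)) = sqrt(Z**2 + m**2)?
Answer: 11757 + sqrt(9530)/2 ≈ 11806.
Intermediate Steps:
q(Z, m) = -3 + sqrt(Z**2 + m**2)/4
V(v) = -1760 - 110*v (V(v) = (16 + v)*(-110) = -1760 - 110*v)
R = 10000
K = 1757 + sqrt(9530)/2 (K = (-3 + sqrt((-134)**2 + (-142)**2)/4) - (-1760 - 110*0) = (-3 + sqrt(17956 + 20164)/4) - (-1760 + 0) = (-3 + sqrt(38120)/4) - 1*(-1760) = (-3 + (2*sqrt(9530))/4) + 1760 = (-3 + sqrt(9530)/2) + 1760 = 1757 + sqrt(9530)/2 ≈ 1805.8)
K + R = (1757 + sqrt(9530)/2) + 10000 = 11757 + sqrt(9530)/2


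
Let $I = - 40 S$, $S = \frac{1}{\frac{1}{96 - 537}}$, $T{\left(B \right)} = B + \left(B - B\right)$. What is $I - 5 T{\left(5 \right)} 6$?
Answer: $-2646000$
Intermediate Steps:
$T{\left(B \right)} = B$ ($T{\left(B \right)} = B + 0 = B$)
$S = -441$ ($S = \frac{1}{\frac{1}{-441}} = \frac{1}{- \frac{1}{441}} = -441$)
$I = 17640$ ($I = \left(-40\right) \left(-441\right) = 17640$)
$I - 5 T{\left(5 \right)} 6 = 17640 \left(-5\right) 5 \cdot 6 = 17640 \left(\left(-25\right) 6\right) = 17640 \left(-150\right) = -2646000$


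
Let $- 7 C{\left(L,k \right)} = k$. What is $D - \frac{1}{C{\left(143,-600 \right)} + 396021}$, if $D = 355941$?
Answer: $\frac{986934339920}{2772747} \approx 3.5594 \cdot 10^{5}$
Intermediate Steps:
$C{\left(L,k \right)} = - \frac{k}{7}$
$D - \frac{1}{C{\left(143,-600 \right)} + 396021} = 355941 - \frac{1}{\left(- \frac{1}{7}\right) \left(-600\right) + 396021} = 355941 - \frac{1}{\frac{600}{7} + 396021} = 355941 - \frac{1}{\frac{2772747}{7}} = 355941 - \frac{7}{2772747} = \frac{986934339920}{2772747}$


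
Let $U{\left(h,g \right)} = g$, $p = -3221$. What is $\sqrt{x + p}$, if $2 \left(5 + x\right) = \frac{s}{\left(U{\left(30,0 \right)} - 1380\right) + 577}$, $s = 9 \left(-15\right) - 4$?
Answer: $\frac{i \sqrt{8320392102}}{1606} \approx 56.797 i$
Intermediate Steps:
$s = -139$ ($s = -135 - 4 = -139$)
$x = - \frac{7891}{1606}$ ($x = -5 + \frac{\left(-139\right) \frac{1}{\left(0 - 1380\right) + 577}}{2} = -5 + \frac{\left(-139\right) \frac{1}{-1380 + 577}}{2} = -5 + \frac{\left(-139\right) \frac{1}{-803}}{2} = -5 + \frac{\left(-139\right) \left(- \frac{1}{803}\right)}{2} = -5 + \frac{1}{2} \cdot \frac{139}{803} = -5 + \frac{139}{1606} = - \frac{7891}{1606} \approx -4.9135$)
$\sqrt{x + p} = \sqrt{- \frac{7891}{1606} - 3221} = \sqrt{- \frac{5180817}{1606}} = \frac{i \sqrt{8320392102}}{1606}$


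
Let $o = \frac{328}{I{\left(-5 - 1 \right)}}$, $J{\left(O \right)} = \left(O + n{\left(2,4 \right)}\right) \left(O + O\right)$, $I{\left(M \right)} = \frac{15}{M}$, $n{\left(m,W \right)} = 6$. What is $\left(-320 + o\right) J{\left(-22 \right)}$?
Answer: $- \frac{1588224}{5} \approx -3.1765 \cdot 10^{5}$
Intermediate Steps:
$J{\left(O \right)} = 2 O \left(6 + O\right)$ ($J{\left(O \right)} = \left(O + 6\right) \left(O + O\right) = \left(6 + O\right) 2 O = 2 O \left(6 + O\right)$)
$o = - \frac{656}{5}$ ($o = \frac{328}{15 \frac{1}{-5 - 1}} = \frac{328}{15 \frac{1}{-6}} = \frac{328}{15 \left(- \frac{1}{6}\right)} = \frac{328}{- \frac{5}{2}} = 328 \left(- \frac{2}{5}\right) = - \frac{656}{5} \approx -131.2$)
$\left(-320 + o\right) J{\left(-22 \right)} = \left(-320 - \frac{656}{5}\right) 2 \left(-22\right) \left(6 - 22\right) = - \frac{2256 \cdot 2 \left(-22\right) \left(-16\right)}{5} = \left(- \frac{2256}{5}\right) 704 = - \frac{1588224}{5}$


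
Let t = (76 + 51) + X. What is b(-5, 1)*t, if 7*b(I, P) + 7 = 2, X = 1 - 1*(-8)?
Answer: -680/7 ≈ -97.143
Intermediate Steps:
X = 9 (X = 1 + 8 = 9)
b(I, P) = -5/7 (b(I, P) = -1 + (⅐)*2 = -1 + 2/7 = -5/7)
t = 136 (t = (76 + 51) + 9 = 127 + 9 = 136)
b(-5, 1)*t = -5/7*136 = -680/7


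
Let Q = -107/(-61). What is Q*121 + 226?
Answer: 26733/61 ≈ 438.25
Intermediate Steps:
Q = 107/61 (Q = -107*(-1/61) = 107/61 ≈ 1.7541)
Q*121 + 226 = (107/61)*121 + 226 = 12947/61 + 226 = 26733/61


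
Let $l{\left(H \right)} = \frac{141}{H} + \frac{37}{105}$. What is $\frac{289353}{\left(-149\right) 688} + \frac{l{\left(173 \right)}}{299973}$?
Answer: $- \frac{1576685085004913}{558588866477040} \approx -2.8226$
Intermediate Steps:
$l{\left(H \right)} = \frac{37}{105} + \frac{141}{H}$ ($l{\left(H \right)} = \frac{141}{H} + 37 \cdot \frac{1}{105} = \frac{141}{H} + \frac{37}{105} = \frac{37}{105} + \frac{141}{H}$)
$\frac{289353}{\left(-149\right) 688} + \frac{l{\left(173 \right)}}{299973} = \frac{289353}{\left(-149\right) 688} + \frac{\frac{37}{105} + \frac{141}{173}}{299973} = \frac{289353}{-102512} + \left(\frac{37}{105} + 141 \cdot \frac{1}{173}\right) \frac{1}{299973} = 289353 \left(- \frac{1}{102512}\right) + \left(\frac{37}{105} + \frac{141}{173}\right) \frac{1}{299973} = - \frac{289353}{102512} + \frac{21206}{18165} \cdot \frac{1}{299973} = - \frac{289353}{102512} + \frac{21206}{5449009545} = - \frac{1576685085004913}{558588866477040}$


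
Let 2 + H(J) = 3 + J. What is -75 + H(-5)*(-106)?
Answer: 349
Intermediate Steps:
H(J) = 1 + J (H(J) = -2 + (3 + J) = 1 + J)
-75 + H(-5)*(-106) = -75 + (1 - 5)*(-106) = -75 - 4*(-106) = -75 + 424 = 349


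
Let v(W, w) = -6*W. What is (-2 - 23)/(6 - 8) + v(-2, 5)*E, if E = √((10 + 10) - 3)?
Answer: 25/2 + 12*√17 ≈ 61.977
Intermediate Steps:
E = √17 (E = √(20 - 3) = √17 ≈ 4.1231)
(-2 - 23)/(6 - 8) + v(-2, 5)*E = (-2 - 23)/(6 - 8) + (-6*(-2))*√17 = -25/(-2) + 12*√17 = -25*(-½) + 12*√17 = 25/2 + 12*√17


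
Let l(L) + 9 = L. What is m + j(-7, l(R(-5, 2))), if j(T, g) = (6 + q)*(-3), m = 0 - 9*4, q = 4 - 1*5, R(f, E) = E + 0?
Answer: -51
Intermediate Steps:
R(f, E) = E
l(L) = -9 + L
q = -1 (q = 4 - 5 = -1)
m = -36 (m = 0 - 36 = -36)
j(T, g) = -15 (j(T, g) = (6 - 1)*(-3) = 5*(-3) = -15)
m + j(-7, l(R(-5, 2))) = -36 - 15 = -51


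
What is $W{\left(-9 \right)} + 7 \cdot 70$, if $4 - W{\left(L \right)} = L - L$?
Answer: $494$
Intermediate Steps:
$W{\left(L \right)} = 4$ ($W{\left(L \right)} = 4 - \left(L - L\right) = 4 - 0 = 4 + 0 = 4$)
$W{\left(-9 \right)} + 7 \cdot 70 = 4 + 7 \cdot 70 = 4 + 490 = 494$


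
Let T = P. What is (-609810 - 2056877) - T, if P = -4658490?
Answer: 1991803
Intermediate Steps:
T = -4658490
(-609810 - 2056877) - T = (-609810 - 2056877) - 1*(-4658490) = -2666687 + 4658490 = 1991803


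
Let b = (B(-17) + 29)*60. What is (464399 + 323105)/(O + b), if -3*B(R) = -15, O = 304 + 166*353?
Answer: 393752/30471 ≈ 12.922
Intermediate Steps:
O = 58902 (O = 304 + 58598 = 58902)
B(R) = 5 (B(R) = -⅓*(-15) = 5)
b = 2040 (b = (5 + 29)*60 = 34*60 = 2040)
(464399 + 323105)/(O + b) = (464399 + 323105)/(58902 + 2040) = 787504/60942 = 787504*(1/60942) = 393752/30471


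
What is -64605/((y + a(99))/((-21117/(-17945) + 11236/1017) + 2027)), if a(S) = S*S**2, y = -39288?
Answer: -160289259299548/1132734084381 ≈ -141.51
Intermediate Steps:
a(S) = S**3
-64605/((y + a(99))/((-21117/(-17945) + 11236/1017) + 2027)) = -64605/((-39288 + 99**3)/((-21117/(-17945) + 11236/1017) + 2027)) = -64605/((-39288 + 970299)/((-21117*(-1/17945) + 11236*(1/1017)) + 2027)) = -64605/(931011/((21117/17945 + 11236/1017) + 2027)) = -64605/(931011/(223106009/18250065 + 2027)) = -64605/(931011/(37215987764/18250065)) = -64605/(931011*(18250065/37215987764)) = -64605/16991011265715/37215987764 = -64605*37215987764/16991011265715 = -1*160289259299548/1132734084381 = -160289259299548/1132734084381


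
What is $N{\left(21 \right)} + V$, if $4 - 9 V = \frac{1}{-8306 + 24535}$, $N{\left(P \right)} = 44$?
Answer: $\frac{6491599}{146061} \approx 44.444$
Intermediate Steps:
$V = \frac{64915}{146061}$ ($V = \frac{4}{9} - \frac{1}{9 \left(-8306 + 24535\right)} = \frac{4}{9} - \frac{1}{9 \cdot 16229} = \frac{4}{9} - \frac{1}{146061} = \frac{64915}{146061} \approx 0.44444$)
$N{\left(21 \right)} + V = 44 + \frac{64915}{146061} = \frac{6491599}{146061}$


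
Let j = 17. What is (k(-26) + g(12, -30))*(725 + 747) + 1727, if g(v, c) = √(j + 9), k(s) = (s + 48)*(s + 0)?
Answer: -840257 + 1472*√26 ≈ -8.3275e+5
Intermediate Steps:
k(s) = s*(48 + s) (k(s) = (48 + s)*s = s*(48 + s))
g(v, c) = √26 (g(v, c) = √(17 + 9) = √26)
(k(-26) + g(12, -30))*(725 + 747) + 1727 = (-26*(48 - 26) + √26)*(725 + 747) + 1727 = (-26*22 + √26)*1472 + 1727 = (-572 + √26)*1472 + 1727 = (-841984 + 1472*√26) + 1727 = -840257 + 1472*√26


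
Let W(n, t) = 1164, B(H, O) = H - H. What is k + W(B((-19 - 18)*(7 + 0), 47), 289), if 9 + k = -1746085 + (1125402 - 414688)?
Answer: -1034216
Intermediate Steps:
B(H, O) = 0
k = -1035380 (k = -9 + (-1746085 + (1125402 - 414688)) = -9 + (-1746085 + 710714) = -9 - 1035371 = -1035380)
k + W(B((-19 - 18)*(7 + 0), 47), 289) = -1035380 + 1164 = -1034216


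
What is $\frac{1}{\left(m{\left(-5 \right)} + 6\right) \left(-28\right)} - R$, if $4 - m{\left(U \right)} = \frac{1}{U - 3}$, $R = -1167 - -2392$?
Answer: $- \frac{694577}{567} \approx -1225.0$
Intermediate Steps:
$R = 1225$ ($R = -1167 + 2392 = 1225$)
$m{\left(U \right)} = 4 - \frac{1}{-3 + U}$ ($m{\left(U \right)} = 4 - \frac{1}{U - 3} = 4 - \frac{1}{-3 + U}$)
$\frac{1}{\left(m{\left(-5 \right)} + 6\right) \left(-28\right)} - R = \frac{1}{\left(\frac{-13 + 4 \left(-5\right)}{-3 - 5} + 6\right) \left(-28\right)} - 1225 = \frac{1}{\left(\frac{-13 - 20}{-8} + 6\right) \left(-28\right)} - 1225 = \frac{1}{\left(\left(- \frac{1}{8}\right) \left(-33\right) + 6\right) \left(-28\right)} - 1225 = \frac{1}{\left(\frac{33}{8} + 6\right) \left(-28\right)} - 1225 = \frac{1}{\frac{81}{8} \left(-28\right)} - 1225 = \frac{1}{- \frac{567}{2}} - 1225 = - \frac{2}{567} - 1225 = - \frac{694577}{567}$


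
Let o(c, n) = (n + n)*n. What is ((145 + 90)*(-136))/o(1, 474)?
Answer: -3995/56169 ≈ -0.071125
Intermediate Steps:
o(c, n) = 2*n**2 (o(c, n) = (2*n)*n = 2*n**2)
((145 + 90)*(-136))/o(1, 474) = ((145 + 90)*(-136))/((2*474**2)) = (235*(-136))/((2*224676)) = -31960/449352 = -31960*1/449352 = -3995/56169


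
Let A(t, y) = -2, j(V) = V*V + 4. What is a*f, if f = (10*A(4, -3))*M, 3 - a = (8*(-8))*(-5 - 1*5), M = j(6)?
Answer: 509600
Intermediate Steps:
j(V) = 4 + V² (j(V) = V² + 4 = 4 + V²)
M = 40 (M = 4 + 6² = 4 + 36 = 40)
a = -637 (a = 3 - 8*(-8)*(-5 - 1*5) = 3 - (-64)*(-5 - 5) = 3 - (-64)*(-10) = 3 - 1*640 = 3 - 640 = -637)
f = -800 (f = (10*(-2))*40 = -20*40 = -800)
a*f = -637*(-800) = 509600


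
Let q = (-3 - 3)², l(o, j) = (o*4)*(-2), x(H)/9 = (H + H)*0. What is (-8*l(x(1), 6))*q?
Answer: 0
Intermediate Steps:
x(H) = 0 (x(H) = 9*((H + H)*0) = 9*((2*H)*0) = 9*0 = 0)
l(o, j) = -8*o (l(o, j) = (4*o)*(-2) = -8*o)
q = 36 (q = (-6)² = 36)
(-8*l(x(1), 6))*q = -(-64)*0*36 = -8*0*36 = 0*36 = 0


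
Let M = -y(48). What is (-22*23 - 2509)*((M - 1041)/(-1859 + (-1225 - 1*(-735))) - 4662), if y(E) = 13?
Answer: 3668244640/261 ≈ 1.4055e+7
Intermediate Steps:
M = -13 (M = -1*13 = -13)
(-22*23 - 2509)*((M - 1041)/(-1859 + (-1225 - 1*(-735))) - 4662) = (-22*23 - 2509)*((-13 - 1041)/(-1859 + (-1225 - 1*(-735))) - 4662) = (-506 - 2509)*(-1054/(-1859 + (-1225 + 735)) - 4662) = -3015*(-1054/(-1859 - 490) - 4662) = -3015*(-1054/(-2349) - 4662) = -3015*(-1054*(-1/2349) - 4662) = -3015*(1054/2349 - 4662) = -3015*(-10949984/2349) = 3668244640/261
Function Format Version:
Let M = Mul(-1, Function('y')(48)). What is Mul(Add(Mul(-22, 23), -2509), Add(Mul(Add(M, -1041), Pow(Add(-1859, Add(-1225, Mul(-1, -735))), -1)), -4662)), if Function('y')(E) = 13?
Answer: Rational(3668244640, 261) ≈ 1.4055e+7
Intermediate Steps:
M = -13 (M = Mul(-1, 13) = -13)
Mul(Add(Mul(-22, 23), -2509), Add(Mul(Add(M, -1041), Pow(Add(-1859, Add(-1225, Mul(-1, -735))), -1)), -4662)) = Mul(Add(Mul(-22, 23), -2509), Add(Mul(Add(-13, -1041), Pow(Add(-1859, Add(-1225, Mul(-1, -735))), -1)), -4662)) = Mul(Add(-506, -2509), Add(Mul(-1054, Pow(Add(-1859, Add(-1225, 735)), -1)), -4662)) = Mul(-3015, Add(Mul(-1054, Pow(Add(-1859, -490), -1)), -4662)) = Mul(-3015, Add(Mul(-1054, Pow(-2349, -1)), -4662)) = Mul(-3015, Add(Mul(-1054, Rational(-1, 2349)), -4662)) = Mul(-3015, Add(Rational(1054, 2349), -4662)) = Mul(-3015, Rational(-10949984, 2349)) = Rational(3668244640, 261)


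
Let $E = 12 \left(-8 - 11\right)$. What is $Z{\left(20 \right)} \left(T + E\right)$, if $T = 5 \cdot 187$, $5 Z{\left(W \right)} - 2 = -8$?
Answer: $- \frac{4242}{5} \approx -848.4$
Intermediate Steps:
$Z{\left(W \right)} = - \frac{6}{5}$ ($Z{\left(W \right)} = \frac{2}{5} + \frac{1}{5} \left(-8\right) = \frac{2}{5} - \frac{8}{5} = - \frac{6}{5}$)
$E = -228$ ($E = 12 \left(-19\right) = -228$)
$T = 935$
$Z{\left(20 \right)} \left(T + E\right) = - \frac{6 \left(935 - 228\right)}{5} = \left(- \frac{6}{5}\right) 707 = - \frac{4242}{5}$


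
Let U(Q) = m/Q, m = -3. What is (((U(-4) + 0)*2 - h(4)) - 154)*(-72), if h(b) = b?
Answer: 11268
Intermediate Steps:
U(Q) = -3/Q
(((U(-4) + 0)*2 - h(4)) - 154)*(-72) = (((-3/(-4) + 0)*2 - 1*4) - 154)*(-72) = (((-3*(-¼) + 0)*2 - 4) - 154)*(-72) = (((¾ + 0)*2 - 4) - 154)*(-72) = (((¾)*2 - 4) - 154)*(-72) = ((3/2 - 4) - 154)*(-72) = (-5/2 - 154)*(-72) = -313/2*(-72) = 11268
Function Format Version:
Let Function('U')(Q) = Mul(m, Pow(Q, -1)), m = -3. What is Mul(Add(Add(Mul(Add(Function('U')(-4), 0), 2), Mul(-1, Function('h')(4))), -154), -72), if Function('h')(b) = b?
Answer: 11268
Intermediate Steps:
Function('U')(Q) = Mul(-3, Pow(Q, -1))
Mul(Add(Add(Mul(Add(Function('U')(-4), 0), 2), Mul(-1, Function('h')(4))), -154), -72) = Mul(Add(Add(Mul(Add(Mul(-3, Pow(-4, -1)), 0), 2), Mul(-1, 4)), -154), -72) = Mul(Add(Add(Mul(Add(Mul(-3, Rational(-1, 4)), 0), 2), -4), -154), -72) = Mul(Add(Add(Mul(Add(Rational(3, 4), 0), 2), -4), -154), -72) = Mul(Add(Add(Mul(Rational(3, 4), 2), -4), -154), -72) = Mul(Add(Add(Rational(3, 2), -4), -154), -72) = Mul(Add(Rational(-5, 2), -154), -72) = Mul(Rational(-313, 2), -72) = 11268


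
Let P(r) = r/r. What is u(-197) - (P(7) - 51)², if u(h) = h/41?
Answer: -102697/41 ≈ -2504.8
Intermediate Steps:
u(h) = h/41 (u(h) = h*(1/41) = h/41)
P(r) = 1
u(-197) - (P(7) - 51)² = (1/41)*(-197) - (1 - 51)² = -197/41 - 1*(-50)² = -197/41 - 1*2500 = -197/41 - 2500 = -102697/41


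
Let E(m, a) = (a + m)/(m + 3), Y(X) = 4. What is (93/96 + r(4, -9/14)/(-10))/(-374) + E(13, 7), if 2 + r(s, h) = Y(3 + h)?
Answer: 74677/59840 ≈ 1.2479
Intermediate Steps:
r(s, h) = 2 (r(s, h) = -2 + 4 = 2)
E(m, a) = (a + m)/(3 + m)
(93/96 + r(4, -9/14)/(-10))/(-374) + E(13, 7) = (93/96 + 2/(-10))/(-374) + (7 + 13)/(3 + 13) = (93*(1/96) + 2*(-⅒))*(-1/374) + 20/16 = (31/32 - ⅕)*(-1/374) + (1/16)*20 = (123/160)*(-1/374) + 5/4 = -123/59840 + 5/4 = 74677/59840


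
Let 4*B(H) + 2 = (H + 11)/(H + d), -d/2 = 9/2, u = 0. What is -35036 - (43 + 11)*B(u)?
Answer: -69985/2 ≈ -34993.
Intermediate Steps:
d = -9 (d = -18/2 = -2*9/2 = -9)
B(H) = -½ + (11 + H)/(4*(-9 + H)) (B(H) = -½ + ((H + 11)/(H - 9))/4 = -½ + ((11 + H)/(-9 + H))/4 = -½ + (11 + H)/(4*(-9 + H)))
-35036 - (43 + 11)*B(u) = -35036 - (43 + 11)*(29 - 1*0)/(4*(-9 + 0)) = -35036 - 54*(¼)*(29 + 0)/(-9) = -35036 - 54*(¼)*(-⅑)*29 = -35036 - 54*(-29)/36 = -35036 - 1*(-87/2) = -35036 + 87/2 = -69985/2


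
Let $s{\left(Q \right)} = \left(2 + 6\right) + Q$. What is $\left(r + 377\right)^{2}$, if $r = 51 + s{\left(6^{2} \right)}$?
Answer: $222784$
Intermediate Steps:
$s{\left(Q \right)} = 8 + Q$
$r = 95$ ($r = 51 + \left(8 + 6^{2}\right) = 51 + \left(8 + 36\right) = 51 + 44 = 95$)
$\left(r + 377\right)^{2} = \left(95 + 377\right)^{2} = 472^{2} = 222784$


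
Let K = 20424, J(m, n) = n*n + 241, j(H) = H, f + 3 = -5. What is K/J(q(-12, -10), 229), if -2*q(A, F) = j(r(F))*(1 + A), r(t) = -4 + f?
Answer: 10212/26341 ≈ 0.38768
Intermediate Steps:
f = -8 (f = -3 - 5 = -8)
r(t) = -12 (r(t) = -4 - 8 = -12)
q(A, F) = 6 + 6*A (q(A, F) = -(-6)*(1 + A) = -(-12 - 12*A)/2 = 6 + 6*A)
J(m, n) = 241 + n**2 (J(m, n) = n**2 + 241 = 241 + n**2)
K/J(q(-12, -10), 229) = 20424/(241 + 229**2) = 20424/(241 + 52441) = 20424/52682 = 20424*(1/52682) = 10212/26341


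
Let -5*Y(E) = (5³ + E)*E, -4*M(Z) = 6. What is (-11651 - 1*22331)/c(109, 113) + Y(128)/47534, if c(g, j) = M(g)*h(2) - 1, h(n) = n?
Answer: 2019093101/237670 ≈ 8495.4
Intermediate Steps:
M(Z) = -3/2 (M(Z) = -¼*6 = -3/2)
Y(E) = -E*(125 + E)/5 (Y(E) = -(5³ + E)*E/5 = -(125 + E)*E/5 = -E*(125 + E)/5)
c(g, j) = -4 (c(g, j) = -3/2*2 - 1 = -3 - 1 = -4)
(-11651 - 1*22331)/c(109, 113) + Y(128)/47534 = (-11651 - 1*22331)/(-4) - ⅕*128*(125 + 128)/47534 = (-11651 - 22331)*(-¼) - ⅕*128*253*(1/47534) = -33982*(-¼) - 32384/5*1/47534 = 16991/2 - 16192/118835 = 2019093101/237670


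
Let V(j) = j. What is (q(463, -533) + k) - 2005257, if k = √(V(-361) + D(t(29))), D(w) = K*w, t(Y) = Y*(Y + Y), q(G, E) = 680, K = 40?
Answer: -2004577 + √66919 ≈ -2.0043e+6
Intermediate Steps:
t(Y) = 2*Y² (t(Y) = Y*(2*Y) = 2*Y²)
D(w) = 40*w
k = √66919 (k = √(-361 + 40*(2*29²)) = √(-361 + 40*(2*841)) = √(-361 + 40*1682) = √(-361 + 67280) = √66919 ≈ 258.69)
(q(463, -533) + k) - 2005257 = (680 + √66919) - 2005257 = -2004577 + √66919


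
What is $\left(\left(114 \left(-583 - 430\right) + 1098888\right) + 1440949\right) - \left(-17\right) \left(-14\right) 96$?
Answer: $2401507$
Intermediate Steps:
$\left(\left(114 \left(-583 - 430\right) + 1098888\right) + 1440949\right) - \left(-17\right) \left(-14\right) 96 = \left(\left(114 \left(-1013\right) + 1098888\right) + 1440949\right) - 238 \cdot 96 = \left(\left(-115482 + 1098888\right) + 1440949\right) - 22848 = \left(983406 + 1440949\right) - 22848 = 2424355 - 22848 = 2401507$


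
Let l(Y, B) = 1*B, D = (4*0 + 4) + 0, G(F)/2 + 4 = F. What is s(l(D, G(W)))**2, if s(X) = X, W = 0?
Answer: 64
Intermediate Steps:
G(F) = -8 + 2*F
D = 4 (D = (0 + 4) + 0 = 4 + 0 = 4)
l(Y, B) = B
s(l(D, G(W)))**2 = (-8 + 2*0)**2 = (-8 + 0)**2 = (-8)**2 = 64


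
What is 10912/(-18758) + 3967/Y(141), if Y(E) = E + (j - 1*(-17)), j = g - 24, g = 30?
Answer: 36311709/1538156 ≈ 23.607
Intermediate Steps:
j = 6 (j = 30 - 24 = 6)
Y(E) = 23 + E (Y(E) = E + (6 - 1*(-17)) = E + (6 + 17) = E + 23 = 23 + E)
10912/(-18758) + 3967/Y(141) = 10912/(-18758) + 3967/(23 + 141) = 10912*(-1/18758) + 3967/164 = -5456/9379 + 3967*(1/164) = -5456/9379 + 3967/164 = 36311709/1538156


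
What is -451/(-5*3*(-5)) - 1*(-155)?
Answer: 11174/75 ≈ 148.99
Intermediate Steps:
-451/(-5*3*(-5)) - 1*(-155) = -451/((-15*(-5))) + 155 = -451/75 + 155 = 11174/75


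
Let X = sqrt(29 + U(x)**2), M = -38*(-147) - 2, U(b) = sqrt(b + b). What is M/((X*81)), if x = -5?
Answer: 5584*sqrt(19)/1539 ≈ 15.816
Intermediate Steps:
U(b) = sqrt(2)*sqrt(b) (U(b) = sqrt(2*b) = sqrt(2)*sqrt(b))
M = 5584 (M = 5586 - 2 = 5584)
X = sqrt(19) (X = sqrt(29 + (sqrt(2)*sqrt(-5))**2) = sqrt(29 + (sqrt(2)*(I*sqrt(5)))**2) = sqrt(29 + (I*sqrt(10))**2) = sqrt(29 - 10) = sqrt(19) ≈ 4.3589)
M/((X*81)) = 5584/((sqrt(19)*81)) = 5584/((81*sqrt(19))) = 5584*(sqrt(19)/1539) = 5584*sqrt(19)/1539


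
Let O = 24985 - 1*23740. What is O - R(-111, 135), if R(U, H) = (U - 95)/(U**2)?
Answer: 15339851/12321 ≈ 1245.0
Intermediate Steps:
R(U, H) = (-95 + U)/U**2
O = 1245 (O = 24985 - 23740 = 1245)
O - R(-111, 135) = 1245 - (-95 - 111)/(-111)**2 = 1245 - (-206)/12321 = 1245 - 1*(-206/12321) = 1245 + 206/12321 = 15339851/12321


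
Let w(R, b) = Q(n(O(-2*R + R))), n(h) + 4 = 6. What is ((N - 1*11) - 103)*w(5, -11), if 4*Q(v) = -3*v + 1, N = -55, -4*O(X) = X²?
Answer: 845/4 ≈ 211.25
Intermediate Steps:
O(X) = -X²/4
n(h) = 2 (n(h) = -4 + 6 = 2)
Q(v) = ¼ - 3*v/4 (Q(v) = (-3*v + 1)/4 = (1 - 3*v)/4 = ¼ - 3*v/4)
w(R, b) = -5/4 (w(R, b) = ¼ - ¾*2 = ¼ - 3/2 = -5/4)
((N - 1*11) - 103)*w(5, -11) = ((-55 - 1*11) - 103)*(-5/4) = ((-55 - 11) - 103)*(-5/4) = (-66 - 103)*(-5/4) = -169*(-5/4) = 845/4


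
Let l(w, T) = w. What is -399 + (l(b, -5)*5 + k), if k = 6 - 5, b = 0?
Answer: -398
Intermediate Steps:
k = 1
-399 + (l(b, -5)*5 + k) = -399 + (0*5 + 1) = -399 + (0 + 1) = -399 + 1 = -398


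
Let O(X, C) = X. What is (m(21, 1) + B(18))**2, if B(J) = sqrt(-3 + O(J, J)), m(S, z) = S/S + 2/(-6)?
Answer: 139/9 + 4*sqrt(15)/3 ≈ 20.608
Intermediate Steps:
m(S, z) = 2/3 (m(S, z) = 1 + 2*(-1/6) = 1 - 1/3 = 2/3)
B(J) = sqrt(-3 + J)
(m(21, 1) + B(18))**2 = (2/3 + sqrt(-3 + 18))**2 = (2/3 + sqrt(15))**2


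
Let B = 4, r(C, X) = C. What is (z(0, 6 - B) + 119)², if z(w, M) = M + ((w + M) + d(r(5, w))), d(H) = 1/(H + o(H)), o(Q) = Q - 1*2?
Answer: 970225/64 ≈ 15160.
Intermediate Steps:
o(Q) = -2 + Q (o(Q) = Q - 2 = -2 + Q)
d(H) = 1/(-2 + 2*H) (d(H) = 1/(H + (-2 + H)) = 1/(-2 + 2*H))
z(w, M) = ⅛ + w + 2*M (z(w, M) = M + ((w + M) + 1/(2*(-1 + 5))) = M + ((M + w) + (½)/4) = M + ((M + w) + (½)*(¼)) = M + ((M + w) + ⅛) = M + (⅛ + M + w) = ⅛ + w + 2*M)
(z(0, 6 - B) + 119)² = ((⅛ + 0 + 2*(6 - 1*4)) + 119)² = ((⅛ + 0 + 2*(6 - 4)) + 119)² = ((⅛ + 0 + 2*2) + 119)² = ((⅛ + 0 + 4) + 119)² = (33/8 + 119)² = (985/8)² = 970225/64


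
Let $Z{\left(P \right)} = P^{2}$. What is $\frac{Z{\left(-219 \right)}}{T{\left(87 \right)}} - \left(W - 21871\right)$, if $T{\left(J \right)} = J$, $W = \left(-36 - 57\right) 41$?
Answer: $\frac{760823}{29} \approx 26235.0$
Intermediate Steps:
$W = -3813$ ($W = \left(-93\right) 41 = -3813$)
$\frac{Z{\left(-219 \right)}}{T{\left(87 \right)}} - \left(W - 21871\right) = \frac{\left(-219\right)^{2}}{87} - \left(-3813 - 21871\right) = 47961 \cdot \frac{1}{87} - \left(-3813 - 21871\right) = \frac{15987}{29} - -25684 = \frac{15987}{29} + 25684 = \frac{760823}{29}$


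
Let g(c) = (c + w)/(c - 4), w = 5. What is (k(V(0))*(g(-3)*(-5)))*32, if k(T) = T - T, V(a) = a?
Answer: 0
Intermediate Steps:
g(c) = (5 + c)/(-4 + c) (g(c) = (c + 5)/(c - 4) = (5 + c)/(-4 + c))
k(T) = 0
(k(V(0))*(g(-3)*(-5)))*32 = (0*(((5 - 3)/(-4 - 3))*(-5)))*32 = (0*((2/(-7))*(-5)))*32 = (0*(-⅐*2*(-5)))*32 = (0*(-2/7*(-5)))*32 = (0*(10/7))*32 = 0*32 = 0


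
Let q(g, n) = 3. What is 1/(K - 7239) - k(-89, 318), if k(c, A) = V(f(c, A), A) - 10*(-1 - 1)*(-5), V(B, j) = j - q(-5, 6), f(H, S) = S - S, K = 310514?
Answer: -65204124/303275 ≈ -215.00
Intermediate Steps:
f(H, S) = 0
V(B, j) = -3 + j (V(B, j) = j - 1*3 = j - 3 = -3 + j)
k(c, A) = -103 + A (k(c, A) = (-3 + A) - 10*(-1 - 1)*(-5) = (-3 + A) - (-20)*(-5) = (-3 + A) - 10*10 = (-3 + A) - 100 = -103 + A)
1/(K - 7239) - k(-89, 318) = 1/(310514 - 7239) - (-103 + 318) = 1/303275 - 1*215 = 1/303275 - 215 = -65204124/303275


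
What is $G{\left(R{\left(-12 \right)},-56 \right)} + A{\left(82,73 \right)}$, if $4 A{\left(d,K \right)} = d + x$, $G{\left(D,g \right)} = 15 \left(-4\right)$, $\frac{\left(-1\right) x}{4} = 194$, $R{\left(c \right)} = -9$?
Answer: $- \frac{467}{2} \approx -233.5$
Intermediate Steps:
$x = -776$ ($x = \left(-4\right) 194 = -776$)
$G{\left(D,g \right)} = -60$
$A{\left(d,K \right)} = -194 + \frac{d}{4}$ ($A{\left(d,K \right)} = \frac{d - 776}{4} = \frac{-776 + d}{4} = -194 + \frac{d}{4}$)
$G{\left(R{\left(-12 \right)},-56 \right)} + A{\left(82,73 \right)} = -60 + \left(-194 + \frac{1}{4} \cdot 82\right) = -60 + \left(-194 + \frac{41}{2}\right) = -60 - \frac{347}{2} = - \frac{467}{2}$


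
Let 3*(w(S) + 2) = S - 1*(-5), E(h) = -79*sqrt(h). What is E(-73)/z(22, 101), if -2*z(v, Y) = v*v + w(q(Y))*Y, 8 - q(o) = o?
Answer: -237*I*sqrt(73)/4021 ≈ -0.50359*I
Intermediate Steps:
q(o) = 8 - o
w(S) = -1/3 + S/3 (w(S) = -2 + (S - 1*(-5))/3 = -2 + (S + 5)/3 = -2 + (5 + S)/3 = -2 + (5/3 + S/3) = -1/3 + S/3)
z(v, Y) = -v**2/2 - Y*(7/3 - Y/3)/2 (z(v, Y) = -(v*v + (-1/3 + (8 - Y)/3)*Y)/2 = -(v**2 + (-1/3 + (8/3 - Y/3))*Y)/2 = -(v**2 + (7/3 - Y/3)*Y)/2 = -(v**2 + Y*(7/3 - Y/3))/2 = -v**2/2 - Y*(7/3 - Y/3)/2)
E(-73)/z(22, 101) = (-79*I*sqrt(73))/(-1/2*22**2 + (1/6)*101*(-7 + 101)) = (-79*I*sqrt(73))/(-1/2*484 + (1/6)*101*94) = (-79*I*sqrt(73))/(-242 + 4747/3) = (-79*I*sqrt(73))/(4021/3) = -79*I*sqrt(73)*(3/4021) = -237*I*sqrt(73)/4021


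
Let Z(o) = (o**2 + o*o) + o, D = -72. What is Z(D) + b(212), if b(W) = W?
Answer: 10508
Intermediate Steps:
Z(o) = o + 2*o**2 (Z(o) = (o**2 + o**2) + o = 2*o**2 + o = o + 2*o**2)
Z(D) + b(212) = -72*(1 + 2*(-72)) + 212 = -72*(1 - 144) + 212 = -72*(-143) + 212 = 10296 + 212 = 10508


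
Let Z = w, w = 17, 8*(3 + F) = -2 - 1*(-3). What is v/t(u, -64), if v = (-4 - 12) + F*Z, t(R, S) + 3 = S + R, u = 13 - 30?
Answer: 173/224 ≈ 0.77232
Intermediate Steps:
u = -17
t(R, S) = -3 + R + S (t(R, S) = -3 + (S + R) = -3 + (R + S) = -3 + R + S)
F = -23/8 (F = -3 + (-2 - 1*(-3))/8 = -3 + (-2 + 3)/8 = -3 + (1/8)*1 = -3 + 1/8 = -23/8 ≈ -2.8750)
Z = 17
v = -519/8 (v = (-4 - 12) - 23/8*17 = -16 - 391/8 = -519/8 ≈ -64.875)
v/t(u, -64) = -519/(8*(-3 - 17 - 64)) = -519/8/(-84) = -519/8*(-1/84) = 173/224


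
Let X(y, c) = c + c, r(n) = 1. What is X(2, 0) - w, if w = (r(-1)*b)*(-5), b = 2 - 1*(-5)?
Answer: 35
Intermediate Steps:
b = 7 (b = 2 + 5 = 7)
w = -35 (w = (1*7)*(-5) = 7*(-5) = -35)
X(y, c) = 2*c
X(2, 0) - w = 2*0 - 1*(-35) = 0 + 35 = 35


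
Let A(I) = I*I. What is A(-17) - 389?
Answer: -100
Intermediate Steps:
A(I) = I**2
A(-17) - 389 = (-17)**2 - 389 = 289 - 389 = -100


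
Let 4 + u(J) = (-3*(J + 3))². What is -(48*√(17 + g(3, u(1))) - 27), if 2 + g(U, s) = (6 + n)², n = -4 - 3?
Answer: -165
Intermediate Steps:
n = -7
u(J) = -4 + (-9 - 3*J)² (u(J) = -4 + (-3*(J + 3))² = -4 + (-3*(3 + J))² = -4 + (-9 - 3*J)²)
g(U, s) = -1 (g(U, s) = -2 + (6 - 7)² = -2 + (-1)² = -2 + 1 = -1)
-(48*√(17 + g(3, u(1))) - 27) = -(48*√(17 - 1) - 27) = -(48*√16 - 27) = -(48*4 - 27) = -(192 - 27) = -1*165 = -165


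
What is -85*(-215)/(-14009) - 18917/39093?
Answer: -979432828/547653837 ≈ -1.7884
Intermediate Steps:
-85*(-215)/(-14009) - 18917/39093 = 18275*(-1/14009) - 18917*1/39093 = -18275/14009 - 18917/39093 = -979432828/547653837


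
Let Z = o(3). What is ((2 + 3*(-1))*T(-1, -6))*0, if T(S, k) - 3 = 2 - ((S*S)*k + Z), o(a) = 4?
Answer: 0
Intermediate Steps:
Z = 4
T(S, k) = 1 - k*S² (T(S, k) = 3 + (2 - ((S*S)*k + 4)) = 3 + (2 - (S²*k + 4)) = 3 + (2 - (k*S² + 4)) = 3 + (2 - (4 + k*S²)) = 3 + (2 + (-4 - k*S²)) = 3 + (-2 - k*S²) = 1 - k*S²)
((2 + 3*(-1))*T(-1, -6))*0 = ((2 + 3*(-1))*(1 - 1*(-6)*(-1)²))*0 = ((2 - 3)*(1 - 1*(-6)*1))*0 = -(1 + 6)*0 = -1*7*0 = -7*0 = 0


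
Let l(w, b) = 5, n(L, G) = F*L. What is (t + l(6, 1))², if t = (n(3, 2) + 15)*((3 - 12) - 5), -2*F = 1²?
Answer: 33856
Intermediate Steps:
F = -½ (F = -½*1² = -½*1 = -½ ≈ -0.50000)
n(L, G) = -L/2
t = -189 (t = (-½*3 + 15)*((3 - 12) - 5) = (-3/2 + 15)*(-9 - 5) = (27/2)*(-14) = -189)
(t + l(6, 1))² = (-189 + 5)² = (-184)² = 33856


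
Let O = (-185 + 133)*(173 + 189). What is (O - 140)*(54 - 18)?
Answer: -682704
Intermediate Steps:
O = -18824 (O = -52*362 = -18824)
(O - 140)*(54 - 18) = (-18824 - 140)*(54 - 18) = -18964*36 = -682704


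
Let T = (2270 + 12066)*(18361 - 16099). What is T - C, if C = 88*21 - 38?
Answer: 32426222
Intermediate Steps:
T = 32428032 (T = 14336*2262 = 32428032)
C = 1810 (C = 1848 - 38 = 1810)
T - C = 32428032 - 1*1810 = 32428032 - 1810 = 32426222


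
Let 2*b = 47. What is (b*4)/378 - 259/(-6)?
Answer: 16411/378 ≈ 43.415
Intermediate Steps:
b = 47/2 (b = (½)*47 = 47/2 ≈ 23.500)
(b*4)/378 - 259/(-6) = ((47/2)*4)/378 - 259/(-6) = 94*(1/378) - 259*(-⅙) = 47/189 + 259/6 = 16411/378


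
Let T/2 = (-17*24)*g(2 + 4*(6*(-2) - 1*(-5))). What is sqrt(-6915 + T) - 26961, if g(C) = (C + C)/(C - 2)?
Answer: -26961 + 3*I*sqrt(45899)/7 ≈ -26961.0 + 91.817*I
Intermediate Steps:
g(C) = 2*C/(-2 + C) (g(C) = (2*C)/(-2 + C) = 2*C/(-2 + C))
T = -10608/7 (T = 2*((-17*24)*(2*(2 + 4*(6*(-2) - 1*(-5)))/(-2 + (2 + 4*(6*(-2) - 1*(-5)))))) = 2*(-816*(2 + 4*(-12 + 5))/(-2 + (2 + 4*(-12 + 5)))) = 2*(-816*(2 + 4*(-7))/(-2 + (2 + 4*(-7)))) = 2*(-816*(2 - 28)/(-2 + (2 - 28))) = 2*(-816*(-26)/(-2 - 26)) = 2*(-816*(-26)/(-28)) = 2*(-816*(-26)*(-1)/28) = 2*(-408*13/7) = 2*(-5304/7) = -10608/7 ≈ -1515.4)
sqrt(-6915 + T) - 26961 = sqrt(-6915 - 10608/7) - 26961 = sqrt(-59013/7) - 26961 = 3*I*sqrt(45899)/7 - 26961 = -26961 + 3*I*sqrt(45899)/7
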